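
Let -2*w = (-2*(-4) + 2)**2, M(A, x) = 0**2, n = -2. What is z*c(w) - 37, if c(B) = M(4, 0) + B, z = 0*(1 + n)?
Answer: -37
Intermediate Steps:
M(A, x) = 0
w = -50 (w = -(-2*(-4) + 2)**2/2 = -(8 + 2)**2/2 = -1/2*10**2 = -1/2*100 = -50)
z = 0 (z = 0*(1 - 2) = 0*(-1) = 0)
c(B) = B (c(B) = 0 + B = B)
z*c(w) - 37 = 0*(-50) - 37 = 0 - 37 = -37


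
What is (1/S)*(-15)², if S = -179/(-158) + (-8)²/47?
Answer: 22278/247 ≈ 90.194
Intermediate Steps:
S = 18525/7426 (S = -179*(-1/158) + 64*(1/47) = 179/158 + 64/47 = 18525/7426 ≈ 2.4946)
(1/S)*(-15)² = (1/(18525/7426))*(-15)² = (1*(7426/18525))*225 = (7426/18525)*225 = 22278/247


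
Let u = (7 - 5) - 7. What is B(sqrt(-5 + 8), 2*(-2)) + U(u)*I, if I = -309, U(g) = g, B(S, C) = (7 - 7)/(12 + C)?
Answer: 1545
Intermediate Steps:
u = -5 (u = 2 - 7 = -5)
B(S, C) = 0 (B(S, C) = 0/(12 + C) = 0)
B(sqrt(-5 + 8), 2*(-2)) + U(u)*I = 0 - 5*(-309) = 0 + 1545 = 1545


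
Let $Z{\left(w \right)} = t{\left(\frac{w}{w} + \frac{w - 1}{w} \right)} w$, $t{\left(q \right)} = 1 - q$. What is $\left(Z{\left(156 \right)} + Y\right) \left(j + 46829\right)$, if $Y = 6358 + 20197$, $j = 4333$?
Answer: $1350676800$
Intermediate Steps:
$Y = 26555$
$Z{\left(w \right)} = 1 - w$ ($Z{\left(w \right)} = \left(1 - \left(\frac{w}{w} + \frac{w - 1}{w}\right)\right) w = \left(1 - \left(1 + \frac{-1 + w}{w}\right)\right) w = - \frac{-1 + w}{w} w = 1 - w$)
$\left(Z{\left(156 \right)} + Y\right) \left(j + 46829\right) = \left(\left(1 - 156\right) + 26555\right) \left(4333 + 46829\right) = \left(\left(1 - 156\right) + 26555\right) 51162 = \left(-155 + 26555\right) 51162 = 26400 \cdot 51162 = 1350676800$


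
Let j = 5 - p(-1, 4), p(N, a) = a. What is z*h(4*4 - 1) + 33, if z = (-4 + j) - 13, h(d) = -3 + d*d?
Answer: -3519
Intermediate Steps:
j = 1 (j = 5 - 1*4 = 5 - 4 = 1)
h(d) = -3 + d**2
z = -16 (z = (-4 + 1) - 13 = -3 - 13 = -16)
z*h(4*4 - 1) + 33 = -16*(-3 + (4*4 - 1)**2) + 33 = -16*(-3 + (16 - 1)**2) + 33 = -16*(-3 + 15**2) + 33 = -16*(-3 + 225) + 33 = -16*222 + 33 = -3552 + 33 = -3519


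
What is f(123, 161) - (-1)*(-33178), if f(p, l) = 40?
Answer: -33138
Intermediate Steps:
f(123, 161) - (-1)*(-33178) = 40 - (-1)*(-33178) = 40 - 1*33178 = 40 - 33178 = -33138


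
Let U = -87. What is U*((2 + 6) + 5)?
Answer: -1131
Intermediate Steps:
U*((2 + 6) + 5) = -87*((2 + 6) + 5) = -87*(8 + 5) = -87*13 = -1131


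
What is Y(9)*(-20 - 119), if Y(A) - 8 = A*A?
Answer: -12371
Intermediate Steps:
Y(A) = 8 + A**2 (Y(A) = 8 + A*A = 8 + A**2)
Y(9)*(-20 - 119) = (8 + 9**2)*(-20 - 119) = (8 + 81)*(-139) = 89*(-139) = -12371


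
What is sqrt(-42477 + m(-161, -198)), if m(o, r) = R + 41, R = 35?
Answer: I*sqrt(42401) ≈ 205.92*I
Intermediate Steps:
m(o, r) = 76 (m(o, r) = 35 + 41 = 76)
sqrt(-42477 + m(-161, -198)) = sqrt(-42477 + 76) = sqrt(-42401) = I*sqrt(42401)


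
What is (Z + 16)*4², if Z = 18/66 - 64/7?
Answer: 8784/77 ≈ 114.08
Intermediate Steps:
Z = -683/77 (Z = 18*(1/66) - 64*⅐ = 3/11 - 64/7 = -683/77 ≈ -8.8701)
(Z + 16)*4² = (-683/77 + 16)*4² = (549/77)*16 = 8784/77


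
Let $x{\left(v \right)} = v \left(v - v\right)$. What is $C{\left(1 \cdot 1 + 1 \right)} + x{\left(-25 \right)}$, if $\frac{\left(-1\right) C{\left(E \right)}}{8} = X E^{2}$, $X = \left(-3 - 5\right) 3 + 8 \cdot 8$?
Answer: $-1280$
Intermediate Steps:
$x{\left(v \right)} = 0$ ($x{\left(v \right)} = v 0 = 0$)
$X = 40$ ($X = \left(-8\right) 3 + 64 = -24 + 64 = 40$)
$C{\left(E \right)} = - 320 E^{2}$ ($C{\left(E \right)} = - 8 \cdot 40 E^{2} = - 320 E^{2}$)
$C{\left(1 \cdot 1 + 1 \right)} + x{\left(-25 \right)} = - 320 \left(1 \cdot 1 + 1\right)^{2} + 0 = - 320 \left(1 + 1\right)^{2} + 0 = - 320 \cdot 2^{2} + 0 = \left(-320\right) 4 + 0 = -1280 + 0 = -1280$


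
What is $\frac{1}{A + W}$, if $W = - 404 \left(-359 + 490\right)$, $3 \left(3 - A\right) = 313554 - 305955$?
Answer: $- \frac{1}{55454} \approx -1.8033 \cdot 10^{-5}$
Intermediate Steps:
$A = -2530$ ($A = 3 - \frac{313554 - 305955}{3} = 3 - 2533 = -2530$)
$W = -52924$ ($W = \left(-404\right) 131 = -52924$)
$\frac{1}{A + W} = \frac{1}{-2530 - 52924} = \frac{1}{-55454} = - \frac{1}{55454}$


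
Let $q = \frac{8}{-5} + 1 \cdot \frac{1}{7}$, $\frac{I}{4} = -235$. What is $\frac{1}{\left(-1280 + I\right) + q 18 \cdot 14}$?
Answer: $- \frac{5}{12936} \approx -0.00038652$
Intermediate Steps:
$I = -940$ ($I = 4 \left(-235\right) = -940$)
$q = - \frac{51}{35}$ ($q = 8 \left(- \frac{1}{5}\right) + 1 \cdot \frac{1}{7} = - \frac{8}{5} + \frac{1}{7} = - \frac{51}{35} \approx -1.4571$)
$\frac{1}{\left(-1280 + I\right) + q 18 \cdot 14} = \frac{1}{\left(-1280 - 940\right) + \left(- \frac{51}{35}\right) 18 \cdot 14} = \frac{1}{-2220 - \frac{1836}{5}} = \frac{1}{- \frac{12936}{5}} = - \frac{5}{12936}$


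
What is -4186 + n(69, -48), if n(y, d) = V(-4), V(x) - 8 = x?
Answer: -4182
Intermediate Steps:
V(x) = 8 + x
n(y, d) = 4 (n(y, d) = 8 - 4 = 4)
-4186 + n(69, -48) = -4186 + 4 = -4182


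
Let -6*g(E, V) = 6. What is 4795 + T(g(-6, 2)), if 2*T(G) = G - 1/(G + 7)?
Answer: 57533/12 ≈ 4794.4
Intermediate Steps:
g(E, V) = -1 (g(E, V) = -1/6*6 = -1)
T(G) = G/2 - 1/(2*(7 + G)) (T(G) = (G - 1/(G + 7))/2 = (G - 1/(7 + G))/2 = G/2 - 1/(2*(7 + G)))
4795 + T(g(-6, 2)) = 4795 + (-1 + (-1)**2 + 7*(-1))/(2*(7 - 1)) = 4795 + (1/2)*(-1 + 1 - 7)/6 = 4795 + (1/2)*(1/6)*(-7) = 4795 - 7/12 = 57533/12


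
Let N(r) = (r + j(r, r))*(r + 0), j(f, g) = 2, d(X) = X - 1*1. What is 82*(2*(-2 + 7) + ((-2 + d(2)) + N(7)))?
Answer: 5904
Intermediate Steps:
d(X) = -1 + X (d(X) = X - 1 = -1 + X)
N(r) = r*(2 + r) (N(r) = (r + 2)*(r + 0) = (2 + r)*r = r*(2 + r))
82*(2*(-2 + 7) + ((-2 + d(2)) + N(7))) = 82*(2*(-2 + 7) + ((-2 + (-1 + 2)) + 7*(2 + 7))) = 82*(2*5 + ((-2 + 1) + 7*9)) = 82*(10 + (-1 + 63)) = 82*(10 + 62) = 82*72 = 5904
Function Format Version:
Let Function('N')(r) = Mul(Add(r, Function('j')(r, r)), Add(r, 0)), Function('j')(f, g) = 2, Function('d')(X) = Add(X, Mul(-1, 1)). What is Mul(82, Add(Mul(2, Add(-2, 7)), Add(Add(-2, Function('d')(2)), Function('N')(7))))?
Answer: 5904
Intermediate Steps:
Function('d')(X) = Add(-1, X) (Function('d')(X) = Add(X, -1) = Add(-1, X))
Function('N')(r) = Mul(r, Add(2, r)) (Function('N')(r) = Mul(Add(r, 2), Add(r, 0)) = Mul(Add(2, r), r) = Mul(r, Add(2, r)))
Mul(82, Add(Mul(2, Add(-2, 7)), Add(Add(-2, Function('d')(2)), Function('N')(7)))) = Mul(82, Add(Mul(2, Add(-2, 7)), Add(Add(-2, Add(-1, 2)), Mul(7, Add(2, 7))))) = Mul(82, Add(Mul(2, 5), Add(Add(-2, 1), Mul(7, 9)))) = Mul(82, Add(10, Add(-1, 63))) = Mul(82, Add(10, 62)) = Mul(82, 72) = 5904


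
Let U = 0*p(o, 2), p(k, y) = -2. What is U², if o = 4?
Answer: 0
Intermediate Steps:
U = 0 (U = 0*(-2) = 0)
U² = 0² = 0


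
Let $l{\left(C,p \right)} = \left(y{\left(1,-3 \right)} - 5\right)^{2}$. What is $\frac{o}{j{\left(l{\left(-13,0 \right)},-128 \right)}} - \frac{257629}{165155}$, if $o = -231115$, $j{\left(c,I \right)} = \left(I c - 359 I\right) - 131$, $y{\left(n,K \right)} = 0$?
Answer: $- \frac{49150203434}{7039071255} \approx -6.9825$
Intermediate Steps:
$l{\left(C,p \right)} = 25$ ($l{\left(C,p \right)} = \left(0 - 5\right)^{2} = \left(-5\right)^{2} = 25$)
$j{\left(c,I \right)} = -131 - 359 I + I c$ ($j{\left(c,I \right)} = \left(- 359 I + I c\right) - 131 = -131 - 359 I + I c$)
$\frac{o}{j{\left(l{\left(-13,0 \right)},-128 \right)}} - \frac{257629}{165155} = - \frac{231115}{-131 - -45952 - 3200} - \frac{257629}{165155} = - \frac{231115}{-131 + 45952 - 3200} - \frac{257629}{165155} = - \frac{231115}{42621} - \frac{257629}{165155} = - \frac{49150203434}{7039071255}$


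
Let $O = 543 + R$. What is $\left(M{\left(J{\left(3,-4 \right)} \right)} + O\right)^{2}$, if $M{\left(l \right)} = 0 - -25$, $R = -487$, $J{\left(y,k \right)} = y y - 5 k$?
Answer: $6561$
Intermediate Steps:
$J{\left(y,k \right)} = y^{2} - 5 k$
$M{\left(l \right)} = 25$ ($M{\left(l \right)} = 0 + 25 = 25$)
$O = 56$ ($O = 543 - 487 = 56$)
$\left(M{\left(J{\left(3,-4 \right)} \right)} + O\right)^{2} = \left(25 + 56\right)^{2} = 81^{2} = 6561$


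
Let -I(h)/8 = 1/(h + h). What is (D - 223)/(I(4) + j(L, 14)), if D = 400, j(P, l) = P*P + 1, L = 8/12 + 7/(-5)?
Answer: 39825/121 ≈ 329.13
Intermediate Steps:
L = -11/15 (L = 8*(1/12) + 7*(-⅕) = ⅔ - 7/5 = -11/15 ≈ -0.73333)
I(h) = -4/h (I(h) = -8/(h + h) = -8*1/(2*h) = -4/h)
j(P, l) = 1 + P² (j(P, l) = P² + 1 = 1 + P²)
(D - 223)/(I(4) + j(L, 14)) = (400 - 223)/(-4/4 + (1 + (-11/15)²)) = 177/(-4*¼ + (1 + 121/225)) = 177/(-1 + 346/225) = 177/(121/225) = 177*(225/121) = 39825/121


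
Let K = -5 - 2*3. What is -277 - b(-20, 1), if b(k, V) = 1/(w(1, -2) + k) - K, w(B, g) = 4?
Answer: -4607/16 ≈ -287.94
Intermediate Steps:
K = -11 (K = -5 - 6 = -11)
b(k, V) = 11 + 1/(4 + k) (b(k, V) = 1/(4 + k) - 1*(-11) = 1/(4 + k) + 11 = 11 + 1/(4 + k))
-277 - b(-20, 1) = -277 - (45 + 11*(-20))/(4 - 20) = -277 - (45 - 220)/(-16) = -277 - (-1)*(-175)/16 = -277 - 1*175/16 = -277 - 175/16 = -4607/16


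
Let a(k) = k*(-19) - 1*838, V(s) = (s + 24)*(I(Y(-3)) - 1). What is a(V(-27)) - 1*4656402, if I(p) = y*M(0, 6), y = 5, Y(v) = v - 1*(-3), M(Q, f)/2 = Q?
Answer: -4657297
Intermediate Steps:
M(Q, f) = 2*Q
Y(v) = 3 + v (Y(v) = v + 3 = 3 + v)
I(p) = 0 (I(p) = 5*(2*0) = 5*0 = 0)
V(s) = -24 - s (V(s) = (s + 24)*(0 - 1) = (24 + s)*(-1) = -24 - s)
a(k) = -838 - 19*k (a(k) = -19*k - 838 = -838 - 19*k)
a(V(-27)) - 1*4656402 = (-838 - 19*(-24 - 1*(-27))) - 1*4656402 = (-838 - 19*(-24 + 27)) - 4656402 = (-838 - 19*3) - 4656402 = (-838 - 57) - 4656402 = -895 - 4656402 = -4657297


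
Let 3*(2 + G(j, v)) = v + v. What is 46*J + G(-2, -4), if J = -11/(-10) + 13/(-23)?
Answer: 299/15 ≈ 19.933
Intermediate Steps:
G(j, v) = -2 + 2*v/3 (G(j, v) = -2 + (v + v)/3 = -2 + (2*v)/3 = -2 + 2*v/3)
J = 123/230 (J = -11*(-⅒) + 13*(-1/23) = 11/10 - 13/23 = 123/230 ≈ 0.53478)
46*J + G(-2, -4) = 46*(123/230) + (-2 + (⅔)*(-4)) = 123/5 + (-2 - 8/3) = 123/5 - 14/3 = 299/15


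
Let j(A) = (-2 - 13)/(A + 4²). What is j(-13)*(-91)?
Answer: 455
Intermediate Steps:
j(A) = -15/(16 + A) (j(A) = -15/(A + 16) = -15/(16 + A))
j(-13)*(-91) = -15/(16 - 13)*(-91) = -15/3*(-91) = -15*⅓*(-91) = -5*(-91) = 455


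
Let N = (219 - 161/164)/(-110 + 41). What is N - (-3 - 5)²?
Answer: -759979/11316 ≈ -67.160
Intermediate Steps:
N = -35755/11316 (N = (219 - 161*1/164)/(-69) = (219 - 161/164)*(-1/69) = (35755/164)*(-1/69) = -35755/11316 ≈ -3.1597)
N - (-3 - 5)² = -35755/11316 - (-3 - 5)² = -35755/11316 - 1*(-8)² = -35755/11316 - 1*64 = -35755/11316 - 64 = -759979/11316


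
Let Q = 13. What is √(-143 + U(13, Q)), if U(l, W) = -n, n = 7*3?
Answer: 2*I*√41 ≈ 12.806*I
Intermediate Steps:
n = 21
U(l, W) = -21 (U(l, W) = -1*21 = -21)
√(-143 + U(13, Q)) = √(-143 - 21) = √(-164) = 2*I*√41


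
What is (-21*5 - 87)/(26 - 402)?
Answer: 24/47 ≈ 0.51064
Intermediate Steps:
(-21*5 - 87)/(26 - 402) = (-105 - 87)/(-376) = -192*(-1/376) = 24/47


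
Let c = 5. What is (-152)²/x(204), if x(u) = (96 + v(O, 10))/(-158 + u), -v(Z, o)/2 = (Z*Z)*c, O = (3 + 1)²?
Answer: -33212/77 ≈ -431.32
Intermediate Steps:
O = 16 (O = 4² = 16)
v(Z, o) = -10*Z² (v(Z, o) = -2*Z*Z*5 = -2*Z²*5 = -10*Z²)
x(u) = -2464/(-158 + u) (x(u) = (96 - 10*16²)/(-158 + u) = (96 - 10*256)/(-158 + u) = (96 - 2560)/(-158 + u) = -2464/(-158 + u))
(-152)²/x(204) = (-152)²/((-2464/(-158 + 204))) = 23104/((-2464/46)) = 23104/((-2464*1/46)) = 23104/(-1232/23) = 23104*(-23/1232) = -33212/77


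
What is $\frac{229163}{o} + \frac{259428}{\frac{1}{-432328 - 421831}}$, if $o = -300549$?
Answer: $- \frac{66599482741646711}{300549} \approx -2.2159 \cdot 10^{11}$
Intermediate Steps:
$\frac{229163}{o} + \frac{259428}{\frac{1}{-432328 - 421831}} = \frac{229163}{-300549} + \frac{259428}{\frac{1}{-432328 - 421831}} = 229163 \left(- \frac{1}{300549}\right) + \frac{259428}{\frac{1}{-854159}} = - \frac{229163}{300549} + \frac{259428}{- \frac{1}{854159}} = - \frac{229163}{300549} + 259428 \left(-854159\right) = - \frac{229163}{300549} - 221592761052 = - \frac{66599482741646711}{300549}$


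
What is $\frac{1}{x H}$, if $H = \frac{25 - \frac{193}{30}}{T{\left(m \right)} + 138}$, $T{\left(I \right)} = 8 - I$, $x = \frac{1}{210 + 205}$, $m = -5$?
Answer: $\frac{1879950}{557} \approx 3375.1$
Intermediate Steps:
$x = \frac{1}{415} \approx 0.0024096$
$H = \frac{557}{4530}$ ($H = \frac{25 - \frac{193}{30}}{\left(8 - -5\right) + 138} = \frac{25 - \frac{193}{30}}{\left(8 + 5\right) + 138} = \frac{25 - \frac{193}{30}}{13 + 138} = \frac{557}{30 \cdot 151} = \frac{557}{30} \cdot \frac{1}{151} = \frac{557}{4530} \approx 0.12296$)
$\frac{1}{x H} = \frac{1}{\frac{1}{415} \cdot \frac{557}{4530}} = \frac{1}{\frac{557}{1879950}} = \frac{1879950}{557}$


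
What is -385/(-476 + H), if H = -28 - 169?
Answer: 385/673 ≈ 0.57207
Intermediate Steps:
H = -197
-385/(-476 + H) = -385/(-476 - 197) = -385/(-673) = -385*(-1/673) = 385/673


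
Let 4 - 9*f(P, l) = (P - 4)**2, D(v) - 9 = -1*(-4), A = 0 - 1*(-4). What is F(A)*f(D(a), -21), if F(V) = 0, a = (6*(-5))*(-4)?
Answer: 0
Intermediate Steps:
a = 120 (a = -30*(-4) = 120)
A = 4 (A = 0 + 4 = 4)
D(v) = 13 (D(v) = 9 - 1*(-4) = 9 + 4 = 13)
f(P, l) = 4/9 - (-4 + P)**2/9 (f(P, l) = 4/9 - (P - 4)**2/9 = 4/9 - (-4 + P)**2/9)
F(A)*f(D(a), -21) = 0*(4/9 - (-4 + 13)**2/9) = 0*(4/9 - 1/9*9**2) = 0*(4/9 - 1/9*81) = 0*(4/9 - 9) = 0*(-77/9) = 0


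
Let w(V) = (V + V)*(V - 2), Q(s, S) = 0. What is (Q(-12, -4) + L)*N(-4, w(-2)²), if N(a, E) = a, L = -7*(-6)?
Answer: -168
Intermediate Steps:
L = 42
w(V) = 2*V*(-2 + V) (w(V) = (2*V)*(-2 + V) = 2*V*(-2 + V))
(Q(-12, -4) + L)*N(-4, w(-2)²) = (0 + 42)*(-4) = 42*(-4) = -168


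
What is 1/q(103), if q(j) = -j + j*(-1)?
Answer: -1/206 ≈ -0.0048544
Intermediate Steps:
q(j) = -2*j (q(j) = -j - j = -2*j)
1/q(103) = 1/(-2*103) = 1/(-206) = -1/206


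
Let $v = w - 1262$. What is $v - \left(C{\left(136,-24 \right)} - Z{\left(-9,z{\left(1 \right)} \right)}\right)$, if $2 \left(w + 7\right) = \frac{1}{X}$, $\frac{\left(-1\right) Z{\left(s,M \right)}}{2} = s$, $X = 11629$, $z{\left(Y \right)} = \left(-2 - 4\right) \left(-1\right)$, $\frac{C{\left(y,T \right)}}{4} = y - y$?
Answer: $- \frac{29095757}{23258} \approx -1251.0$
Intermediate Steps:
$C{\left(y,T \right)} = 0$ ($C{\left(y,T \right)} = 4 \left(y - y\right) = 4 \cdot 0 = 0$)
$z{\left(Y \right)} = 6$ ($z{\left(Y \right)} = \left(-6\right) \left(-1\right) = 6$)
$Z{\left(s,M \right)} = - 2 s$
$w = - \frac{162805}{23258}$ ($w = -7 + \frac{1}{2 \cdot 11629} = -7 + \frac{1}{2} \cdot \frac{1}{11629} = -7 + \frac{1}{23258} = - \frac{162805}{23258} \approx -7.0$)
$v = - \frac{29514401}{23258}$ ($v = - \frac{162805}{23258} - 1262 = - \frac{29514401}{23258} \approx -1269.0$)
$v - \left(C{\left(136,-24 \right)} - Z{\left(-9,z{\left(1 \right)} \right)}\right) = - \frac{29514401}{23258} - \left(0 - \left(-2\right) \left(-9\right)\right) = - \frac{29514401}{23258} - \left(0 - 18\right) = - \frac{29514401}{23258} - -18 = - \frac{29514401}{23258} + 18 = - \frac{29095757}{23258}$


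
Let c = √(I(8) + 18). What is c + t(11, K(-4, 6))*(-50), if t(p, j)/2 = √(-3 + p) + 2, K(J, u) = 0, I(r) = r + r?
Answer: -200 + √34 - 200*√2 ≈ -477.01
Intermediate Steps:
I(r) = 2*r
t(p, j) = 4 + 2*√(-3 + p) (t(p, j) = 2*(√(-3 + p) + 2) = 2*(2 + √(-3 + p)) = 4 + 2*√(-3 + p))
c = √34 (c = √(2*8 + 18) = √(16 + 18) = √34 ≈ 5.8309)
c + t(11, K(-4, 6))*(-50) = √34 + (4 + 2*√(-3 + 11))*(-50) = √34 + (4 + 2*√8)*(-50) = √34 + (4 + 2*(2*√2))*(-50) = √34 + (4 + 4*√2)*(-50) = √34 + (-200 - 200*√2) = -200 + √34 - 200*√2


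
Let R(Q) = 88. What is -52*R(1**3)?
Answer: -4576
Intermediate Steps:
-52*R(1**3) = -52*88 = -4576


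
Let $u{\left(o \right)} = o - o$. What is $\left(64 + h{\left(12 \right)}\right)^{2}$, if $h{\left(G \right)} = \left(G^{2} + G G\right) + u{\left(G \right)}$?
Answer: $123904$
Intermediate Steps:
$u{\left(o \right)} = 0$
$h{\left(G \right)} = 2 G^{2}$ ($h{\left(G \right)} = \left(G^{2} + G G\right) + 0 = \left(G^{2} + G^{2}\right) + 0 = 2 G^{2} + 0 = 2 G^{2}$)
$\left(64 + h{\left(12 \right)}\right)^{2} = \left(64 + 2 \cdot 12^{2}\right)^{2} = \left(64 + 2 \cdot 144\right)^{2} = \left(64 + 288\right)^{2} = 352^{2} = 123904$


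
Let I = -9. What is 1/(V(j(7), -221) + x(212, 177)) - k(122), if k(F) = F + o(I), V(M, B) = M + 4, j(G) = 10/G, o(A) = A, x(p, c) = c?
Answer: -144294/1277 ≈ -112.99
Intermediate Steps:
V(M, B) = 4 + M
k(F) = -9 + F (k(F) = F - 9 = -9 + F)
1/(V(j(7), -221) + x(212, 177)) - k(122) = 1/((4 + 10/7) + 177) - (-9 + 122) = 1/((4 + 10*(⅐)) + 177) - 1*113 = 1/((4 + 10/7) + 177) - 113 = 1/(38/7 + 177) - 113 = 1/(1277/7) - 113 = 7/1277 - 113 = -144294/1277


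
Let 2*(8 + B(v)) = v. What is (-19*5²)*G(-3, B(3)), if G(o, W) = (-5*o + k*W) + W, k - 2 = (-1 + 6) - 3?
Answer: 16625/2 ≈ 8312.5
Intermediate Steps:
k = 4 (k = 2 + ((-1 + 6) - 3) = 2 + (5 - 3) = 2 + 2 = 4)
B(v) = -8 + v/2
G(o, W) = -5*o + 5*W (G(o, W) = (-5*o + 4*W) + W = -5*o + 5*W)
(-19*5²)*G(-3, B(3)) = (-19*5²)*(-5*(-3) + 5*(-8 + (½)*3)) = (-19*25)*(15 + 5*(-8 + 3/2)) = -475*(15 + 5*(-13/2)) = -475*(15 - 65/2) = -475*(-35/2) = 16625/2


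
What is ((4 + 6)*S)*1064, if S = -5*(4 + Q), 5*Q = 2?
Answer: -234080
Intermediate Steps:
Q = ⅖ (Q = (⅕)*2 = ⅖ ≈ 0.40000)
S = -22 (S = -5*(4 + ⅖) = -5*22/5 = -22)
((4 + 6)*S)*1064 = ((4 + 6)*(-22))*1064 = (10*(-22))*1064 = -220*1064 = -234080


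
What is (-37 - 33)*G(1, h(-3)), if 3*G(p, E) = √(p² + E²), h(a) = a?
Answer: -70*√10/3 ≈ -73.786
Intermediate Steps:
G(p, E) = √(E² + p²)/3 (G(p, E) = √(p² + E²)/3 = √(E² + p²)/3)
(-37 - 33)*G(1, h(-3)) = (-37 - 33)*(√((-3)² + 1²)/3) = -70*√(9 + 1)/3 = -70*√10/3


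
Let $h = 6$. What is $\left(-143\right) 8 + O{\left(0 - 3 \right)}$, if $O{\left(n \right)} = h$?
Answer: $-1138$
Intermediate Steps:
$O{\left(n \right)} = 6$
$\left(-143\right) 8 + O{\left(0 - 3 \right)} = \left(-143\right) 8 + 6 = -1144 + 6 = -1138$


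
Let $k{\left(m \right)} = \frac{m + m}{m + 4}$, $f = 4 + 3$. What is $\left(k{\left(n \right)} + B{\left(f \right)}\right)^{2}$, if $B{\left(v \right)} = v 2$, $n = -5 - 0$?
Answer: $576$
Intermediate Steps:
$f = 7$
$n = -5$ ($n = -5 + 0 = -5$)
$k{\left(m \right)} = \frac{2 m}{4 + m}$
$B{\left(v \right)} = 2 v$
$\left(k{\left(n \right)} + B{\left(f \right)}\right)^{2} = \left(2 \left(-5\right) \frac{1}{4 - 5} + 2 \cdot 7\right)^{2} = \left(2 \left(-5\right) \frac{1}{-1} + 14\right)^{2} = \left(2 \left(-5\right) \left(-1\right) + 14\right)^{2} = \left(10 + 14\right)^{2} = 24^{2} = 576$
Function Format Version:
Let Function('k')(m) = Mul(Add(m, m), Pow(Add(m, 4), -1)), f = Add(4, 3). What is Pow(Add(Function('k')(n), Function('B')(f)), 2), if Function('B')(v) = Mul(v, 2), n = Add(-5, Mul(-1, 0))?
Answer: 576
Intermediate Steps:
f = 7
n = -5 (n = Add(-5, 0) = -5)
Function('k')(m) = Mul(2, m, Pow(Add(4, m), -1)) (Function('k')(m) = Mul(Mul(2, m), Pow(Add(4, m), -1)) = Mul(2, m, Pow(Add(4, m), -1)))
Function('B')(v) = Mul(2, v)
Pow(Add(Function('k')(n), Function('B')(f)), 2) = Pow(Add(Mul(2, -5, Pow(Add(4, -5), -1)), Mul(2, 7)), 2) = Pow(Add(Mul(2, -5, Pow(-1, -1)), 14), 2) = Pow(Add(Mul(2, -5, -1), 14), 2) = Pow(Add(10, 14), 2) = Pow(24, 2) = 576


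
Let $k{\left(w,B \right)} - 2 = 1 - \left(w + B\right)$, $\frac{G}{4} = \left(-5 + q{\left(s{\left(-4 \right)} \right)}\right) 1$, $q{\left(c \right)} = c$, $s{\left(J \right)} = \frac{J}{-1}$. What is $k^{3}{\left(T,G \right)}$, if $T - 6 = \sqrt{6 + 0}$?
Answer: $\left(1 - \sqrt{6}\right)^{3} \approx -3.0454$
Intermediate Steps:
$s{\left(J \right)} = - J$ ($s{\left(J \right)} = J \left(-1\right) = - J$)
$G = -4$ ($G = 4 \left(-5 - -4\right) 1 = 4 \left(-5 + 4\right) 1 = 4 \left(\left(-1\right) 1\right) = 4 \left(-1\right) = -4$)
$T = 6 + \sqrt{6}$ ($T = 6 + \sqrt{6 + 0} = 6 + \sqrt{6} \approx 8.4495$)
$k{\left(w,B \right)} = 3 - B - w$ ($k{\left(w,B \right)} = 2 - \left(-1 + B + w\right) = 3 - B - w$)
$k^{3}{\left(T,G \right)} = \left(3 - -4 - \left(6 + \sqrt{6}\right)\right)^{3} = \left(3 + 4 - \left(6 + \sqrt{6}\right)\right)^{3} = \left(1 - \sqrt{6}\right)^{3}$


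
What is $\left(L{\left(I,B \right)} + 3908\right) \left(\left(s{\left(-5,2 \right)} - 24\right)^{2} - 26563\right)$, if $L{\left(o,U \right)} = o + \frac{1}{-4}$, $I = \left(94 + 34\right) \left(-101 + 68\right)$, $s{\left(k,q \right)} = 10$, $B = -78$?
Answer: $\frac{33354255}{4} \approx 8.3386 \cdot 10^{6}$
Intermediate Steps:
$I = -4224$ ($I = 128 \left(-33\right) = -4224$)
$L{\left(o,U \right)} = - \frac{1}{4} + o$ ($L{\left(o,U \right)} = o - \frac{1}{4} = - \frac{1}{4} + o$)
$\left(L{\left(I,B \right)} + 3908\right) \left(\left(s{\left(-5,2 \right)} - 24\right)^{2} - 26563\right) = \left(\left(- \frac{1}{4} - 4224\right) + 3908\right) \left(\left(10 - 24\right)^{2} - 26563\right) = \left(- \frac{16897}{4} + 3908\right) \left(\left(-14\right)^{2} - 26563\right) = - \frac{1265 \left(196 - 26563\right)}{4} = \left(- \frac{1265}{4}\right) \left(-26367\right) = \frac{33354255}{4}$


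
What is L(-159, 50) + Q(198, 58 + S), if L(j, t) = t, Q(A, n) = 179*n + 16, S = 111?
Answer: 30317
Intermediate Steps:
Q(A, n) = 16 + 179*n
L(-159, 50) + Q(198, 58 + S) = 50 + (16 + 179*(58 + 111)) = 50 + (16 + 179*169) = 50 + (16 + 30251) = 50 + 30267 = 30317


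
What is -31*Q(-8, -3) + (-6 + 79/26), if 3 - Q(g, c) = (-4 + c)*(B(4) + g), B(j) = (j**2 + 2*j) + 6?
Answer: -126619/26 ≈ -4870.0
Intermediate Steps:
B(j) = 6 + j**2 + 2*j
Q(g, c) = 3 - (-4 + c)*(30 + g) (Q(g, c) = 3 - (-4 + c)*((6 + 4**2 + 2*4) + g) = 3 - (-4 + c)*((6 + 16 + 8) + g) = 3 - (-4 + c)*(30 + g))
-31*Q(-8, -3) + (-6 + 79/26) = -31*(123 - 30*(-3) + 4*(-8) - 1*(-3)*(-8)) + (-6 + 79/26) = -31*(123 + 90 - 32 - 24) + (-6 + 79*(1/26)) = -31*157 + (-6 + 79/26) = -4867 - 77/26 = -126619/26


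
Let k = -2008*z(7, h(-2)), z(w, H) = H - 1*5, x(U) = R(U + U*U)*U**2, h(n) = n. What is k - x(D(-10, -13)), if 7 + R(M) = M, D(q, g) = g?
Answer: -11125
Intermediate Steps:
R(M) = -7 + M
x(U) = U**2*(-7 + U + U**2) (x(U) = (-7 + (U + U*U))*U**2 = (-7 + (U + U**2))*U**2 = (-7 + U + U**2)*U**2 = U**2*(-7 + U + U**2))
z(w, H) = -5 + H (z(w, H) = H - 5 = -5 + H)
k = 14056 (k = -2008*(-5 - 2) = -2008*(-7) = 14056)
k - x(D(-10, -13)) = 14056 - (-13)**2*(-7 - 13*(1 - 13)) = 14056 - 169*(-7 - 13*(-12)) = 14056 - 169*(-7 + 156) = 14056 - 169*149 = 14056 - 1*25181 = 14056 - 25181 = -11125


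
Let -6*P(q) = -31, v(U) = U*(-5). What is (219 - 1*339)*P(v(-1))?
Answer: -620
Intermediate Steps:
v(U) = -5*U
P(q) = 31/6 (P(q) = -1/6*(-31) = 31/6)
(219 - 1*339)*P(v(-1)) = (219 - 1*339)*(31/6) = (219 - 339)*(31/6) = -120*31/6 = -620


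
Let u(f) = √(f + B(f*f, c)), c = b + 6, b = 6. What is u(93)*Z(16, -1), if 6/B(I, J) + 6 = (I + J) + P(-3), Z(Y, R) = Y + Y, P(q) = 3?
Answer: 320*√1936506/1443 ≈ 308.60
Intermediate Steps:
c = 12 (c = 6 + 6 = 12)
Z(Y, R) = 2*Y
B(I, J) = 6/(-3 + I + J) (B(I, J) = 6/(-6 + ((I + J) + 3)) = 6/(-6 + (3 + I + J)) = 6/(-3 + I + J))
u(f) = √(f + 6/(9 + f²)) (u(f) = √(f + 6/(-3 + f*f + 12)) = √(f + 6/(-3 + f² + 12)) = √(f + 6/(9 + f²)))
u(93)*Z(16, -1) = √((6 + 93*(9 + 93²))/(9 + 93²))*(2*16) = √((6 + 93*(9 + 8649))/(9 + 8649))*32 = √((6 + 93*8658)/8658)*32 = √((6 + 805194)/8658)*32 = √((1/8658)*805200)*32 = √(134200/1443)*32 = (10*√1936506/1443)*32 = 320*√1936506/1443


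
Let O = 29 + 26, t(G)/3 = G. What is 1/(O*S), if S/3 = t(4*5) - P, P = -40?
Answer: 1/16500 ≈ 6.0606e-5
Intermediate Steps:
t(G) = 3*G
S = 300 (S = 3*(3*(4*5) - 1*(-40)) = 3*(3*20 + 40) = 3*(60 + 40) = 3*100 = 300)
O = 55
1/(O*S) = 1/(55*300) = 1/16500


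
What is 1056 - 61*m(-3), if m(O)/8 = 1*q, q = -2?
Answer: 2032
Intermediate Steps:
m(O) = -16 (m(O) = 8*(1*(-2)) = 8*(-2) = -16)
1056 - 61*m(-3) = 1056 - 61*(-16) = 1056 - 1*(-976) = 1056 + 976 = 2032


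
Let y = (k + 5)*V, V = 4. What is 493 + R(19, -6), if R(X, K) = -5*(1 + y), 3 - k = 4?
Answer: 408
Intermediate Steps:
k = -1 (k = 3 - 1*4 = 3 - 4 = -1)
y = 16 (y = (-1 + 5)*4 = 4*4 = 16)
R(X, K) = -85 (R(X, K) = -5*(1 + 16) = -5*17 = -85)
493 + R(19, -6) = 493 - 85 = 408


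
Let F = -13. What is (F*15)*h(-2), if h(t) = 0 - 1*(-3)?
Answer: -585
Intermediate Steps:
h(t) = 3 (h(t) = 0 + 3 = 3)
(F*15)*h(-2) = -13*15*3 = -195*3 = -585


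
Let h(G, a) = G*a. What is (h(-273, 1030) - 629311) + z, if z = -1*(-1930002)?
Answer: 1019501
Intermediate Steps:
z = 1930002
(h(-273, 1030) - 629311) + z = (-273*1030 - 629311) + 1930002 = (-281190 - 629311) + 1930002 = -910501 + 1930002 = 1019501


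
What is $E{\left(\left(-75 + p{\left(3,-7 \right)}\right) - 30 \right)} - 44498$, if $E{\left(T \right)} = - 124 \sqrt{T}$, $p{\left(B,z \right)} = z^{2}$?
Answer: $-44498 - 248 i \sqrt{14} \approx -44498.0 - 927.93 i$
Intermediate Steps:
$E{\left(\left(-75 + p{\left(3,-7 \right)}\right) - 30 \right)} - 44498 = - 124 \sqrt{\left(-75 + \left(-7\right)^{2}\right) - 30} - 44498 = - 124 \sqrt{\left(-75 + 49\right) - 30} - 44498 = - 124 \sqrt{-26 - 30} - 44498 = - 124 \sqrt{-56} - 44498 = - 124 \cdot 2 i \sqrt{14} - 44498 = - 248 i \sqrt{14} - 44498 = -44498 - 248 i \sqrt{14}$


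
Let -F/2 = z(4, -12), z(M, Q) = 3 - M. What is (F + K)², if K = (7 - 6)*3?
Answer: 25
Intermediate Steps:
F = 2 (F = -2*(3 - 1*4) = -2*(3 - 4) = -2*(-1) = 2)
K = 3 (K = 1*3 = 3)
(F + K)² = (2 + 3)² = 5² = 25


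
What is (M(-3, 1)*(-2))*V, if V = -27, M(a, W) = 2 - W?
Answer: 54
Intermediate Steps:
(M(-3, 1)*(-2))*V = ((2 - 1*1)*(-2))*(-27) = ((2 - 1)*(-2))*(-27) = (1*(-2))*(-27) = -2*(-27) = 54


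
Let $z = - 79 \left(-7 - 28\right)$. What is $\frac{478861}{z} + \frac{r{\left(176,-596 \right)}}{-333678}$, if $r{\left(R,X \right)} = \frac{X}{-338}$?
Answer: $\frac{13501864262066}{77961362115} \approx 173.19$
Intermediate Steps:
$r{\left(R,X \right)} = - \frac{X}{338}$ ($r{\left(R,X \right)} = X \left(- \frac{1}{338}\right) = - \frac{X}{338}$)
$z = 2765$ ($z = \left(-79\right) \left(-35\right) = 2765$)
$\frac{478861}{z} + \frac{r{\left(176,-596 \right)}}{-333678} = \frac{478861}{2765} + \frac{\left(- \frac{1}{338}\right) \left(-596\right)}{-333678} = 478861 \cdot \frac{1}{2765} + \frac{298}{169} \left(- \frac{1}{333678}\right) = \frac{478861}{2765} - \frac{149}{28195791} = \frac{13501864262066}{77961362115}$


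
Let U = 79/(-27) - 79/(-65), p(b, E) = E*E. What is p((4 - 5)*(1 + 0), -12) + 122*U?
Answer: -113524/1755 ≈ -64.686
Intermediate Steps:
p(b, E) = E²
U = -3002/1755 (U = 79*(-1/27) - 79*(-1/65) = -79/27 + 79/65 = -3002/1755 ≈ -1.7105)
p((4 - 5)*(1 + 0), -12) + 122*U = (-12)² + 122*(-3002/1755) = 144 - 366244/1755 = -113524/1755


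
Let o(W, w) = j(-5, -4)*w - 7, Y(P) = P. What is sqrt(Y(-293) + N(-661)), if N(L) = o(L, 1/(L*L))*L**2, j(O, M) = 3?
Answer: I*sqrt(3058737) ≈ 1748.9*I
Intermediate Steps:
o(W, w) = -7 + 3*w (o(W, w) = 3*w - 7 = -7 + 3*w)
N(L) = L**2*(-7 + 3/L**2) (N(L) = (-7 + 3/((L*L)))*L**2 = (-7 + 3/(L**2))*L**2 = (-7 + 3/L**2)*L**2 = L**2*(-7 + 3/L**2))
sqrt(Y(-293) + N(-661)) = sqrt(-293 + (3 - 7*(-661)**2)) = sqrt(-293 + (3 - 7*436921)) = sqrt(-293 + (3 - 3058447)) = sqrt(-293 - 3058444) = sqrt(-3058737) = I*sqrt(3058737)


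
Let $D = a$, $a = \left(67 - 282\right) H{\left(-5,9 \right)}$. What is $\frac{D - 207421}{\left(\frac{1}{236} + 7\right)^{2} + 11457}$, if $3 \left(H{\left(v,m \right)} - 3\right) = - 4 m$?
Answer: $- \frac{11444748256}{640841481} \approx -17.859$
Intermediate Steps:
$H{\left(v,m \right)} = 3 - \frac{4 m}{3}$ ($H{\left(v,m \right)} = 3 + \frac{\left(-4\right) m}{3} = 3 - \frac{4 m}{3}$)
$a = 1935$ ($a = \left(67 - 282\right) \left(3 - 12\right) = - 215 \left(3 - 12\right) = \left(-215\right) \left(-9\right) = 1935$)
$D = 1935$
$\frac{D - 207421}{\left(\frac{1}{236} + 7\right)^{2} + 11457} = \frac{1935 - 207421}{\left(\frac{1}{236} + 7\right)^{2} + 11457} = - \frac{205486}{\left(\frac{1}{236} + 7\right)^{2} + 11457} = - \frac{205486}{\left(\frac{1653}{236}\right)^{2} + 11457} = - \frac{205486}{\frac{2732409}{55696} + 11457} = - \frac{205486}{\frac{640841481}{55696}} = \left(-205486\right) \frac{55696}{640841481} = - \frac{11444748256}{640841481}$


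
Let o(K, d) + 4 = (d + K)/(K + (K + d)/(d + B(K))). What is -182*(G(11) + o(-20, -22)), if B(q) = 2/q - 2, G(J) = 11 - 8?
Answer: -260351/1100 ≈ -236.68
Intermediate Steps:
G(J) = 3
B(q) = -2 + 2/q
o(K, d) = -4 + (K + d)/(K + (K + d)/(-2 + d + 2/K)) (o(K, d) = -4 + (d + K)/(K + (K + d)/(d + (-2 + 2/K))) = -4 + (K + d)/(K + (K + d)/(-2 + d + 2/K)))
-182*(G(11) + o(-20, -22)) = -182*(3 + (-1*(-20)*(6 - 1*(-22)² - 2*(-20) + 4*(-22) + 3*(-20)*(-22)) - 2*(-22)*(-1 - 20))/((-20)*(2 - 22 - 1*(-20) - 20*(-22)))) = -182*(3 - (-1*(-20)*(6 - 1*484 + 40 - 88 + 1320) - 2*(-22)*(-21))/(20*(2 - 22 + 20 + 440))) = -182*(3 - 1/20*(-1*(-20)*(6 - 484 + 40 - 88 + 1320) - 924)/440) = -182*(3 - 1/20*1/440*(-1*(-20)*794 - 924)) = -182*(3 - 1/20*1/440*(15880 - 924)) = -182*(3 - 1/20*1/440*14956) = -182*(3 - 3739/2200) = -182*2861/2200 = -260351/1100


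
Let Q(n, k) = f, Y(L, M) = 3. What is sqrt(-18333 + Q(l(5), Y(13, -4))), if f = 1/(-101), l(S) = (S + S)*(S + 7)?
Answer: I*sqrt(187015034)/101 ≈ 135.4*I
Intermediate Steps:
l(S) = 2*S*(7 + S) (l(S) = (2*S)*(7 + S) = 2*S*(7 + S))
f = -1/101 ≈ -0.0099010
Q(n, k) = -1/101
sqrt(-18333 + Q(l(5), Y(13, -4))) = sqrt(-18333 - 1/101) = sqrt(-1851634/101) = I*sqrt(187015034)/101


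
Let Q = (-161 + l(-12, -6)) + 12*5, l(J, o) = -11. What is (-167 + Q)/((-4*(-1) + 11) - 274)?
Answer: 279/259 ≈ 1.0772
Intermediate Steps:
Q = -112 (Q = (-161 - 11) + 12*5 = -172 + 60 = -112)
(-167 + Q)/((-4*(-1) + 11) - 274) = (-167 - 112)/((-4*(-1) + 11) - 274) = -279/((4 + 11) - 274) = -279/(15 - 274) = -279/(-259) = -279*(-1/259) = 279/259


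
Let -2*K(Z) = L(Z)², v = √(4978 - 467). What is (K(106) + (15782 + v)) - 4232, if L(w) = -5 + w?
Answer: 12899/2 + √4511 ≈ 6516.7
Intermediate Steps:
v = √4511 ≈ 67.164
K(Z) = -(-5 + Z)²/2
(K(106) + (15782 + v)) - 4232 = (-(-5 + 106)²/2 + (15782 + √4511)) - 4232 = (-½*101² + (15782 + √4511)) - 4232 = (-½*10201 + (15782 + √4511)) - 4232 = (-10201/2 + (15782 + √4511)) - 4232 = (21363/2 + √4511) - 4232 = 12899/2 + √4511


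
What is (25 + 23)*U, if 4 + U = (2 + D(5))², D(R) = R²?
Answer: 34800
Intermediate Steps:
U = 725 (U = -4 + (2 + 5²)² = -4 + (2 + 25)² = -4 + 27² = -4 + 729 = 725)
(25 + 23)*U = (25 + 23)*725 = 48*725 = 34800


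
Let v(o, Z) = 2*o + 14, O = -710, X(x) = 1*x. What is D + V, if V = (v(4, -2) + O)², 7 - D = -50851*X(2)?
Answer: 575053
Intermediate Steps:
X(x) = x
v(o, Z) = 14 + 2*o
D = 101709 (D = 7 - (-50851)*2 = 7 - 1*(-101702) = 7 + 101702 = 101709)
V = 473344 (V = ((14 + 2*4) - 710)² = ((14 + 8) - 710)² = (22 - 710)² = (-688)² = 473344)
D + V = 101709 + 473344 = 575053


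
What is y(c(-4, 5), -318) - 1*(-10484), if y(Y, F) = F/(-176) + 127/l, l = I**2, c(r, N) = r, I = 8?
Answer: 7383405/704 ≈ 10488.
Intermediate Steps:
l = 64 (l = 8**2 = 64)
y(Y, F) = 127/64 - F/176 (y(Y, F) = F/(-176) + 127/64 = F*(-1/176) + 127*(1/64) = -F/176 + 127/64 = 127/64 - F/176)
y(c(-4, 5), -318) - 1*(-10484) = (127/64 - 1/176*(-318)) - 1*(-10484) = (127/64 + 159/88) + 10484 = 2669/704 + 10484 = 7383405/704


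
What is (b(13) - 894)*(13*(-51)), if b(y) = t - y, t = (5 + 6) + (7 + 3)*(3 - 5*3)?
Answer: 673608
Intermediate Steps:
t = -109 (t = 11 + 10*(3 - 15) = 11 + 10*(-12) = 11 - 120 = -109)
b(y) = -109 - y
(b(13) - 894)*(13*(-51)) = ((-109 - 1*13) - 894)*(13*(-51)) = ((-109 - 13) - 894)*(-663) = (-122 - 894)*(-663) = -1016*(-663) = 673608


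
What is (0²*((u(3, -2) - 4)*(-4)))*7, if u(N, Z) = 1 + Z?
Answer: 0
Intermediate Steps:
(0²*((u(3, -2) - 4)*(-4)))*7 = (0²*(((1 - 2) - 4)*(-4)))*7 = (0*((-1 - 4)*(-4)))*7 = (0*(-5*(-4)))*7 = (0*20)*7 = 0*7 = 0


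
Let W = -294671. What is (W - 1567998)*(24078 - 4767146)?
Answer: 8834765728492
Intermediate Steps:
(W - 1567998)*(24078 - 4767146) = (-294671 - 1567998)*(24078 - 4767146) = -1862669*(-4743068) = 8834765728492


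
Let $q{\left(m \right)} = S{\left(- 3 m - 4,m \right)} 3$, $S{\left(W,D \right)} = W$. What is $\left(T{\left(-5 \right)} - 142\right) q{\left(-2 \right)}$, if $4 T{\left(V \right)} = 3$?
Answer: $- \frac{1695}{2} \approx -847.5$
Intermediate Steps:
$T{\left(V \right)} = \frac{3}{4}$ ($T{\left(V \right)} = \frac{1}{4} \cdot 3 = \frac{3}{4}$)
$q{\left(m \right)} = -12 - 9 m$ ($q{\left(m \right)} = \left(- 3 m - 4\right) 3 = \left(-4 - 3 m\right) 3 = -12 - 9 m$)
$\left(T{\left(-5 \right)} - 142\right) q{\left(-2 \right)} = \left(\frac{3}{4} - 142\right) \left(-12 - -18\right) = - \frac{565 \left(-12 + 18\right)}{4} = \left(- \frac{565}{4}\right) 6 = - \frac{1695}{2}$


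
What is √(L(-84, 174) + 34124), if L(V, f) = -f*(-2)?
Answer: 2*√8618 ≈ 185.67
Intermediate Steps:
L(V, f) = 2*f (L(V, f) = -(-2)*f = 2*f)
√(L(-84, 174) + 34124) = √(2*174 + 34124) = √(348 + 34124) = √34472 = 2*√8618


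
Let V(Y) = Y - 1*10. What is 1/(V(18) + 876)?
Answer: 1/884 ≈ 0.0011312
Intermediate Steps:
V(Y) = -10 + Y (V(Y) = Y - 10 = -10 + Y)
1/(V(18) + 876) = 1/((-10 + 18) + 876) = 1/(8 + 876) = 1/884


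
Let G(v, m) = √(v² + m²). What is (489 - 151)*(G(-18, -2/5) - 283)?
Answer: -95654 + 676*√2026/5 ≈ -89569.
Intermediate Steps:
G(v, m) = √(m² + v²)
(489 - 151)*(G(-18, -2/5) - 283) = (489 - 151)*(√((-2/5)² + (-18)²) - 283) = 338*(√((-2*⅕)² + 324) - 283) = 338*(√((-⅖)² + 324) - 283) = 338*(√(4/25 + 324) - 283) = 338*(√(8104/25) - 283) = 338*(2*√2026/5 - 283) = 338*(-283 + 2*√2026/5) = -95654 + 676*√2026/5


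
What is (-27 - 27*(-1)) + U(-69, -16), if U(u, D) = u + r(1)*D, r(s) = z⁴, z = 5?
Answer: -10069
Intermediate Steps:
r(s) = 625 (r(s) = 5⁴ = 625)
U(u, D) = u + 625*D
(-27 - 27*(-1)) + U(-69, -16) = (-27 - 27*(-1)) + (-69 + 625*(-16)) = (-27 + 27) + (-69 - 10000) = 0 - 10069 = -10069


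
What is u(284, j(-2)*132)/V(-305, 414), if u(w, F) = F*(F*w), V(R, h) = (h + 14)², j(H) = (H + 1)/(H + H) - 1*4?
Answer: 17396775/45796 ≈ 379.88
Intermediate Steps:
j(H) = -4 + (1 + H)/(2*H) (j(H) = (1 + H)/((2*H)) - 4 = (1 + H)*(1/(2*H)) - 4 = (1 + H)/(2*H) - 4 = -4 + (1 + H)/(2*H))
V(R, h) = (14 + h)²
u(w, F) = w*F²
u(284, j(-2)*132)/V(-305, 414) = (284*(((½)*(1 - 7*(-2))/(-2))*132)²)/((14 + 414)²) = (284*(((½)*(-½)*(1 + 14))*132)²)/(428²) = (284*(((½)*(-½)*15)*132)²)/183184 = (284*(-15/4*132)²)*(1/183184) = (284*(-495)²)*(1/183184) = (284*245025)*(1/183184) = 69587100*(1/183184) = 17396775/45796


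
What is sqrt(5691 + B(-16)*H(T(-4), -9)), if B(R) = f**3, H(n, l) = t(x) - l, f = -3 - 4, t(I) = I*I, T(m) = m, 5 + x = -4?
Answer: I*sqrt(25179) ≈ 158.68*I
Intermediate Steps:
x = -9 (x = -5 - 4 = -9)
t(I) = I**2
f = -7
H(n, l) = 81 - l (H(n, l) = (-9)**2 - l = 81 - l)
B(R) = -343 (B(R) = (-7)**3 = -343)
sqrt(5691 + B(-16)*H(T(-4), -9)) = sqrt(5691 - 343*(81 - 1*(-9))) = sqrt(5691 - 343*(81 + 9)) = sqrt(5691 - 343*90) = sqrt(5691 - 30870) = sqrt(-25179) = I*sqrt(25179)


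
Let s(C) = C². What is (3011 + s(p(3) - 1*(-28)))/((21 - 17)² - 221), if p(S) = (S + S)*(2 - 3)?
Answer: -699/41 ≈ -17.049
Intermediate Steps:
p(S) = -2*S (p(S) = (2*S)*(-1) = -2*S)
(3011 + s(p(3) - 1*(-28)))/((21 - 17)² - 221) = (3011 + (-2*3 - 1*(-28))²)/((21 - 17)² - 221) = (3011 + (-6 + 28)²)/(4² - 221) = (3011 + 22²)/(16 - 221) = (3011 + 484)/(-205) = 3495*(-1/205) = -699/41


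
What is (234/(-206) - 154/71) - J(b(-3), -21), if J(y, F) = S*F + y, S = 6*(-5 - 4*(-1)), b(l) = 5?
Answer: -982172/7313 ≈ -134.30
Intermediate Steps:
S = -6 (S = 6*(-5 + 4) = 6*(-1) = -6)
J(y, F) = y - 6*F (J(y, F) = -6*F + y = y - 6*F)
(234/(-206) - 154/71) - J(b(-3), -21) = (234/(-206) - 154/71) - (5 - 6*(-21)) = (234*(-1/206) - 154*1/71) - (5 + 126) = (-117/103 - 154/71) - 1*131 = -24169/7313 - 131 = -982172/7313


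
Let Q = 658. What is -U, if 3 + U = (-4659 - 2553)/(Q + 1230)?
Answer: 3219/472 ≈ 6.8199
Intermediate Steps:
U = -3219/472 (U = -3 + (-4659 - 2553)/(658 + 1230) = -3 - 7212/1888 = -3 - 7212*1/1888 = -3 - 1803/472 = -3219/472 ≈ -6.8199)
-U = -1*(-3219/472) = 3219/472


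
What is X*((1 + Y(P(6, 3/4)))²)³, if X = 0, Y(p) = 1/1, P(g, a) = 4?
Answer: 0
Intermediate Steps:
Y(p) = 1
X*((1 + Y(P(6, 3/4)))²)³ = 0*((1 + 1)²)³ = 0*(2²)³ = 0*4³ = 0*64 = 0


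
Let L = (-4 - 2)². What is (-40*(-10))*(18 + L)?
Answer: 21600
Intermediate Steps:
L = 36 (L = (-6)² = 36)
(-40*(-10))*(18 + L) = (-40*(-10))*(18 + 36) = 400*54 = 21600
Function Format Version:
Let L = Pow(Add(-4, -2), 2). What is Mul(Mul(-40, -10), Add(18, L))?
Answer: 21600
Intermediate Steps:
L = 36 (L = Pow(-6, 2) = 36)
Mul(Mul(-40, -10), Add(18, L)) = Mul(Mul(-40, -10), Add(18, 36)) = Mul(400, 54) = 21600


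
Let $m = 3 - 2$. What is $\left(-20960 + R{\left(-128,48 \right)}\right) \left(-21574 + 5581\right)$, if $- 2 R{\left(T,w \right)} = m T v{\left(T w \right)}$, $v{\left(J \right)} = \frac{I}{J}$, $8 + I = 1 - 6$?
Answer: $\frac{10726755657}{32} \approx 3.3521 \cdot 10^{8}$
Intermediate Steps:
$m = 1$
$I = -13$ ($I = -8 + \left(1 - 6\right) = -8 - 5 = -13$)
$v{\left(J \right)} = - \frac{13}{J}$
$R{\left(T,w \right)} = \frac{13}{2 w}$ ($R{\left(T,w \right)} = - \frac{1 T \left(- \frac{13}{T w}\right)}{2} = - \frac{T \left(- 13 \frac{1}{T w}\right)}{2} = - \frac{T \left(- \frac{13}{T w}\right)}{2} = - \frac{\left(-13\right) \frac{1}{w}}{2} = \frac{13}{2 w}$)
$\left(-20960 + R{\left(-128,48 \right)}\right) \left(-21574 + 5581\right) = \left(-20960 + \frac{13}{2 \cdot 48}\right) \left(-21574 + 5581\right) = \left(-20960 + \frac{13}{2} \cdot \frac{1}{48}\right) \left(-15993\right) = \left(-20960 + \frac{13}{96}\right) \left(-15993\right) = \left(- \frac{2012147}{96}\right) \left(-15993\right) = \frac{10726755657}{32}$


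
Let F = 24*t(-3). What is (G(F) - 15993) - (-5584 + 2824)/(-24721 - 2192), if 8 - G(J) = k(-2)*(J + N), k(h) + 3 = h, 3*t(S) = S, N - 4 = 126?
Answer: -138647725/8971 ≈ -15455.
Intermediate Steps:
N = 130 (N = 4 + 126 = 130)
t(S) = S/3
k(h) = -3 + h
F = -24 (F = 24*((⅓)*(-3)) = 24*(-1) = -24)
G(J) = 658 + 5*J (G(J) = 8 - (-3 - 2)*(J + 130) = 8 - (-5)*(130 + J) = 8 - (-650 - 5*J) = 8 + (650 + 5*J) = 658 + 5*J)
(G(F) - 15993) - (-5584 + 2824)/(-24721 - 2192) = ((658 + 5*(-24)) - 15993) - (-5584 + 2824)/(-24721 - 2192) = ((658 - 120) - 15993) - (-2760)/(-26913) = (538 - 15993) - (-2760)*(-1)/26913 = -15455 - 1*920/8971 = -15455 - 920/8971 = -138647725/8971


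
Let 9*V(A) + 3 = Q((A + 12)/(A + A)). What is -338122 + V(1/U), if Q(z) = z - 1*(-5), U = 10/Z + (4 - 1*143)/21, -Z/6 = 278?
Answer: -1973980399/5838 ≈ -3.3813e+5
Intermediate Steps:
Z = -1668 (Z = -6*278 = -1668)
U = -38677/5838 (U = 10/(-1668) + (4 - 1*143)/21 = 10*(-1/1668) + (4 - 143)*(1/21) = -5/834 - 139*1/21 = -5/834 - 139/21 = -38677/5838 ≈ -6.6250)
Q(z) = 5 + z (Q(z) = z + 5 = 5 + z)
V(A) = 2/9 + (12 + A)/(18*A) (V(A) = -1/3 + (5 + (A + 12)/(A + A))/9 = -1/3 + (5 + (12 + A)/((2*A)))/9 = -1/3 + (5 + (12 + A)*(1/(2*A)))/9 = -1/3 + (5 + (12 + A)/(2*A))/9 = -1/3 + (5/9 + (12 + A)/(18*A)) = 2/9 + (12 + A)/(18*A))
-338122 + V(1/U) = -338122 + (12 + 5/(-38677/5838))/(18*(1/(-38677/5838))) = -338122 + (12 + 5*(-5838/38677))/(18*(-5838/38677)) = -338122 + (1/18)*(-38677/5838)*(12 - 29190/38677) = -338122 + (1/18)*(-38677/5838)*(434934/38677) = -338122 - 24163/5838 = -1973980399/5838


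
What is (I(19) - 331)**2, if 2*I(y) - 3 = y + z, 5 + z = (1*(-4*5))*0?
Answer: 416025/4 ≈ 1.0401e+5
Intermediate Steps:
z = -5 (z = -5 + (1*(-4*5))*0 = -5 + (1*(-20))*0 = -5 - 20*0 = -5 + 0 = -5)
I(y) = -1 + y/2 (I(y) = 3/2 + (y - 5)/2 = 3/2 + (-5 + y)/2 = 3/2 + (-5/2 + y/2) = -1 + y/2)
(I(19) - 331)**2 = ((-1 + (1/2)*19) - 331)**2 = ((-1 + 19/2) - 331)**2 = (17/2 - 331)**2 = (-645/2)**2 = 416025/4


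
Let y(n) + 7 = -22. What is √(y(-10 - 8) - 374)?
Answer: I*√403 ≈ 20.075*I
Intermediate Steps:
y(n) = -29 (y(n) = -7 - 22 = -29)
√(y(-10 - 8) - 374) = √(-29 - 374) = √(-403) = I*√403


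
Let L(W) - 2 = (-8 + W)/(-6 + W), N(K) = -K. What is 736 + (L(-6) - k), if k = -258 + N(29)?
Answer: 6157/6 ≈ 1026.2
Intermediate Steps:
L(W) = 2 + (-8 + W)/(-6 + W)
k = -287 (k = -258 - 1*29 = -258 - 29 = -287)
736 + (L(-6) - k) = 736 + ((-20 + 3*(-6))/(-6 - 6) - 1*(-287)) = 736 + ((-20 - 18)/(-12) + 287) = 736 + (-1/12*(-38) + 287) = 736 + (19/6 + 287) = 736 + 1741/6 = 6157/6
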